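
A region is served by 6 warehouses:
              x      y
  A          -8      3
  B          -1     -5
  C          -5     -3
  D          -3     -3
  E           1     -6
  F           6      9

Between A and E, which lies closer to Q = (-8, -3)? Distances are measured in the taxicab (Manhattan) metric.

d(Q,A) = |-8−(-8)| + |-3−3| = 0 + 6 = 6
d(Q,E) = |-8−1| + |-3−(-6)| = 9 + 3 = 12
6 < 12, so A is closer.

A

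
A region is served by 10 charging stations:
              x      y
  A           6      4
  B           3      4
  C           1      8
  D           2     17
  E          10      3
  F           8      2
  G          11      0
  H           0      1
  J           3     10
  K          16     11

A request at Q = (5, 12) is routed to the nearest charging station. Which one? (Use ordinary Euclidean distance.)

J

Squared Euclidean distances:
|QA|² = 1 + 64 = 65
|QB|² = 4 + 64 = 68
|QC|² = 16 + 16 = 32
|QD|² = 9 + 25 = 34
|QE|² = 25 + 81 = 106
|QF|² = 9 + 100 = 109
|QG|² = 36 + 144 = 180
|QH|² = 25 + 121 = 146
|QJ|² = 4 + 4 = 8
|QK|² = 121 + 1 = 122
The smallest is to J, so Q lies in the Voronoi region of J.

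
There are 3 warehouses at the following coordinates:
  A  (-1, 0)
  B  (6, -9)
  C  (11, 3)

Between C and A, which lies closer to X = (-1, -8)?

Compare squared distances:
|XC|² = (-1−11)² + (-8−3)² = 144 + 121 = 265
|XA|² = (-1−(-1))² + (-8−0)² = 0 + 64 = 64
265 > 64, so A is closer.

A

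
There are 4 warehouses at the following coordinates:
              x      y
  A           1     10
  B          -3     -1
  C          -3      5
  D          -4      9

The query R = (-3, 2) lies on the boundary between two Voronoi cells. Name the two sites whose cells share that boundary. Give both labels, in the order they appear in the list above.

Squared distances from R to each site:
|RA|² = (-3−1)² + (2−10)² = 16 + 64 = 80
|RB|² = (-3−(-3))² + (2−(-1))² = 0 + 9 = 9
|RC|² = (-3−(-3))² + (2−5)² = 0 + 9 = 9
|RD|² = (-3−(-4))² + (2−9)² = 1 + 49 = 50
R is equidistant from B and C (both at squared distance 9), and every other site is strictly farther — so R lies on the B–C Voronoi edge.

B and C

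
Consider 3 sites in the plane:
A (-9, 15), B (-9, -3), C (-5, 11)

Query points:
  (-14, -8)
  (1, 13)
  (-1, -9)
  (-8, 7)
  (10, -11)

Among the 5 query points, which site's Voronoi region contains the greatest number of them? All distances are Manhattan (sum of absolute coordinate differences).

B

(-14, -8) — d to each: A:28, B:10, C:28 → nearest is B
(1, 13) — d to each: A:12, B:26, C:8 → nearest is C
(-1, -9) — d to each: A:32, B:14, C:24 → nearest is B
(-8, 7) — d to each: A:9, B:11, C:7 → nearest is C
(10, -11) — d to each: A:45, B:27, C:37 → nearest is B
Tally — B:3, C:2. B captures the most (3).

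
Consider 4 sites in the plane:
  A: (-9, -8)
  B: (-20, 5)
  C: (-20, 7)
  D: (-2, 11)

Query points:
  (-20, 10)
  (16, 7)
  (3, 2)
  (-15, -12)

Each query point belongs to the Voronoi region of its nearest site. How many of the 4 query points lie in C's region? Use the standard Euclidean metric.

1

(-20, 10) — d² to each: A:445, B:25, C:9, D:325 → nearest is C
(16, 7) — d² to each: A:850, B:1300, C:1296, D:340 → nearest is D
(3, 2) — d² to each: A:244, B:538, C:554, D:106 → nearest is D
(-15, -12) — d² to each: A:52, B:314, C:386, D:698 → nearest is A
1 of the 4 points has C as nearest.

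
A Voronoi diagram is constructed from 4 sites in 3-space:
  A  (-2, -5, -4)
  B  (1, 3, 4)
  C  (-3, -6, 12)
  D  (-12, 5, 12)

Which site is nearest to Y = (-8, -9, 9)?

Squared Euclidean distances:
|YA|² = (-8−(-2))² + (-9−(-5))² + (9−(-4))² = 36 + 16 + 169 = 221
|YB|² = (-8−1)² + (-9−3)² + (9−4)² = 81 + 144 + 25 = 250
|YC|² = (-8−(-3))² + (-9−(-6))² + (9−12)² = 25 + 9 + 9 = 43
|YD|² = (-8−(-12))² + (-9−5)² + (9−12)² = 16 + 196 + 9 = 221
The smallest is to C, so Y lies in the Voronoi region of C.

C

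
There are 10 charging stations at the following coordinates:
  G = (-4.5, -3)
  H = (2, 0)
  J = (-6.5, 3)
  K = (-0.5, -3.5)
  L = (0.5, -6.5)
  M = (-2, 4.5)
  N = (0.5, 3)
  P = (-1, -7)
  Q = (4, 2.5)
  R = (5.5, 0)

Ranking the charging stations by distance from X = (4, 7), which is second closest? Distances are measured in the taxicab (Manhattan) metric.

N

d(X,G) = |4−(-4.5)| + |7−(-3)| = 8.5 + 10 = 18.5
d(X,H) = |4−2| + |7−0| = 2 + 7 = 9
d(X,J) = |4−(-6.5)| + |7−3| = 10.5 + 4 = 14.5
d(X,K) = |4−(-0.5)| + |7−(-3.5)| = 4.5 + 10.5 = 15
d(X,L) = |4−0.5| + |7−(-6.5)| = 3.5 + 13.5 = 17
d(X,M) = |4−(-2)| + |7−4.5| = 6 + 2.5 = 8.5
d(X,N) = |4−0.5| + |7−3| = 3.5 + 4 = 7.5
d(X,P) = |4−(-1)| + |7−(-7)| = 5 + 14 = 19
d(X,Q) = |4−4| + |7−2.5| = 0 + 4.5 = 4.5
d(X,R) = |4−5.5| + |7−0| = 1.5 + 7 = 8.5
Sorted ascending: Q, N, M, … — the second-nearest is N.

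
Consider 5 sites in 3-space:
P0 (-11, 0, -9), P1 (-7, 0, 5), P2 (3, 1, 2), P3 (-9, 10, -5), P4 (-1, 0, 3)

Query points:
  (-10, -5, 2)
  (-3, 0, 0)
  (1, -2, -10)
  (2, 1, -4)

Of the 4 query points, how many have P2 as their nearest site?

(-10, -5, 2) — d² to each: P0:147, P1:43, P2:205, P3:275, P4:107 → nearest is P1
(-3, 0, 0) — d² to each: P0:145, P1:41, P2:41, P3:161, P4:13 → nearest is P4
(1, -2, -10) — d² to each: P0:149, P1:293, P2:157, P3:269, P4:177 → nearest is P0
(2, 1, -4) — d² to each: P0:195, P1:163, P2:37, P3:203, P4:59 → nearest is P2
1 of the 4 points has P2 as nearest.

1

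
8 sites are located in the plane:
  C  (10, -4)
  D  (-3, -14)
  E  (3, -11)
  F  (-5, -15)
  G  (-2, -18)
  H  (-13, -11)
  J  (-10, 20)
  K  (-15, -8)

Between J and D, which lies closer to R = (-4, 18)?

J

Compare squared distances:
|RJ|² = (-4−(-10))² + (18−20)² = 36 + 4 = 40
|RD|² = (-4−(-3))² + (18−(-14))² = 1 + 1024 = 1025
40 < 1025, so J is closer.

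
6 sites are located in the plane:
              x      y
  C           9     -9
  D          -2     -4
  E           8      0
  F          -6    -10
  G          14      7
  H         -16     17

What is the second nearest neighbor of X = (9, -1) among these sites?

C

Squared Euclidean distances:
|XC|² = (9−9)² + (-1−(-9))² = 0 + 64 = 64
|XD|² = (9−(-2))² + (-1−(-4))² = 121 + 9 = 130
|XE|² = (9−8)² + (-1−0)² = 1 + 1 = 2
|XF|² = (9−(-6))² + (-1−(-10))² = 225 + 81 = 306
|XG|² = (9−14)² + (-1−7)² = 25 + 64 = 89
|XH|² = (9−(-16))² + (-1−17)² = 625 + 324 = 949
Sorted ascending: E, C, G, … — the second-nearest is C.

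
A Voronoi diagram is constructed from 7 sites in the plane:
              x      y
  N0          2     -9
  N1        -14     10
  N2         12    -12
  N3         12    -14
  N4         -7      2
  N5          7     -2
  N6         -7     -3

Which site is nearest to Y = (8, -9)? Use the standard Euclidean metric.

N2

Squared Euclidean distances:
|YN0|² = (8−2)² + (-9−(-9))² = 36 + 0 = 36
|YN1|² = (8−(-14))² + (-9−10)² = 484 + 361 = 845
|YN2|² = (8−12)² + (-9−(-12))² = 16 + 9 = 25
|YN3|² = (8−12)² + (-9−(-14))² = 16 + 25 = 41
|YN4|² = (8−(-7))² + (-9−2)² = 225 + 121 = 346
|YN5|² = (8−7)² + (-9−(-2))² = 1 + 49 = 50
|YN6|² = (8−(-7))² + (-9−(-3))² = 225 + 36 = 261
N2 is nearest.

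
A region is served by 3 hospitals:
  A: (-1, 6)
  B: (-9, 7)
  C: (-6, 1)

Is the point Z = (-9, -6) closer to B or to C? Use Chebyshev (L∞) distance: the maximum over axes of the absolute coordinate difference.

C

d(Z,B) = max(0, 13) = 13
d(Z,C) = max(3, 7) = 7
13 > 7, so C is closer.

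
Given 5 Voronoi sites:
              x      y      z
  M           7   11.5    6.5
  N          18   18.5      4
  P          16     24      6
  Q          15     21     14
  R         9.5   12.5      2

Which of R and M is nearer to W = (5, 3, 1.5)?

Compare squared distances:
|WR|² = (5−9.5)² + (3−12.5)² + (1.5−2)² = 20.25 + 90.25 + 0.25 = 110.75
|WM|² = (5−7)² + (3−11.5)² + (1.5−6.5)² = 4 + 72.25 + 25 = 101.25
110.75 > 101.25, so M is closer.

M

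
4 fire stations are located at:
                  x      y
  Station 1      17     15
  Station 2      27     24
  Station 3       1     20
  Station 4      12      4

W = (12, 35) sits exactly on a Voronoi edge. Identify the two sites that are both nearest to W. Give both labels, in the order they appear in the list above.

Station 2 and Station 3

Squared distances from W to each site:
d²(W, Station 1) = (12−17)² + (35−15)² = 25 + 400 = 425
d²(W, Station 2) = (12−27)² + (35−24)² = 225 + 121 = 346
d²(W, Station 3) = (12−1)² + (35−20)² = 121 + 225 = 346
d²(W, Station 4) = (12−12)² + (35−4)² = 0 + 961 = 961
W is equidistant from Station 2 and Station 3 (both at squared distance 346), and every other site is strictly farther — so W lies on the Station 2–Station 3 Voronoi edge.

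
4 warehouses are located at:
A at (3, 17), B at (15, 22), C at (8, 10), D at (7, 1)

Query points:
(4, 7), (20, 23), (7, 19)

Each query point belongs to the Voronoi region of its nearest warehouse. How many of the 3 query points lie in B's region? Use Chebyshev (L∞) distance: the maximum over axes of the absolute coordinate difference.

(4, 7) — d to each: A:10, B:15, C:4, D:6 → nearest is C
(20, 23) — d to each: A:17, B:5, C:13, D:22 → nearest is B
(7, 19) — d to each: A:4, B:8, C:9, D:18 → nearest is A
1 of the 3 points has B as nearest.

1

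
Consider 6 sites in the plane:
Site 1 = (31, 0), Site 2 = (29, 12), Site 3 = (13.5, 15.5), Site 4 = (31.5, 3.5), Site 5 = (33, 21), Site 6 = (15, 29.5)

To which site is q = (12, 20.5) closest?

Site 3

Compare squared distances (the ordering matches that of the actual distances):
d²(q, Site 1) = (12−31)² + (20.5−0)² = 361 + 420.25 = 781.25
d²(q, Site 2) = (12−29)² + (20.5−12)² = 289 + 72.25 = 361.25
d²(q, Site 3) = (12−13.5)² + (20.5−15.5)² = 2.25 + 25 = 27.25
d²(q, Site 4) = (12−31.5)² + (20.5−3.5)² = 380.25 + 289 = 669.25
d²(q, Site 5) = (12−33)² + (20.5−21)² = 441 + 0.25 = 441.25
d²(q, Site 6) = (12−15)² + (20.5−29.5)² = 9 + 81 = 90
Minimum is at Site 3.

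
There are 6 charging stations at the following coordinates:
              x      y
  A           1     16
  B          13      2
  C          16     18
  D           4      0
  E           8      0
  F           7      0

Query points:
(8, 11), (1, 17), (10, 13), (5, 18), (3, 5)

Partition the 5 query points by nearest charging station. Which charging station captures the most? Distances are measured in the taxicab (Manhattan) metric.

A

(8, 11) — d to each: A:12, B:14, C:15, D:15, E:11, F:12 → nearest is E
(1, 17) — d to each: A:1, B:27, C:16, D:20, E:24, F:23 → nearest is A
(10, 13) — d to each: A:12, B:14, C:11, D:19, E:15, F:16 → nearest is C
(5, 18) — d to each: A:6, B:24, C:11, D:19, E:21, F:20 → nearest is A
(3, 5) — d to each: A:13, B:13, C:26, D:6, E:10, F:9 → nearest is D
Tally — A:2, C:1, D:1, E:1. A captures the most (2).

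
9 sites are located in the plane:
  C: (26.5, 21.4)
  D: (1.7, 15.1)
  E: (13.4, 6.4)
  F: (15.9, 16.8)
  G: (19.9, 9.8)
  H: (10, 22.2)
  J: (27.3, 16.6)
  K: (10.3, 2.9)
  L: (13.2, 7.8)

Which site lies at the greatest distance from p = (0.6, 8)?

Since √ is increasing, it suffices to compare squared distances:
|pC|² = (0.6−26.5)² + (8−21.4)² = 670.81 + 179.56 = 850.37
|pD|² = (0.6−1.7)² + (8−15.1)² = 1.21 + 50.41 = 51.62
|pE|² = (0.6−13.4)² + (8−6.4)² = 163.84 + 2.56 = 166.4
|pF|² = (0.6−15.9)² + (8−16.8)² = 234.09 + 77.44 = 311.53
|pG|² = (0.6−19.9)² + (8−9.8)² = 372.49 + 3.24 = 375.73
|pH|² = (0.6−10)² + (8−22.2)² = 88.36 + 201.64 = 290
|pJ|² = (0.6−27.3)² + (8−16.6)² = 712.89 + 73.96 = 786.85
|pK|² = (0.6−10.3)² + (8−2.9)² = 94.09 + 26.01 = 120.1
|pL|² = (0.6−13.2)² + (8−7.8)² = 158.76 + 0.04 = 158.8
The largest is to C.

C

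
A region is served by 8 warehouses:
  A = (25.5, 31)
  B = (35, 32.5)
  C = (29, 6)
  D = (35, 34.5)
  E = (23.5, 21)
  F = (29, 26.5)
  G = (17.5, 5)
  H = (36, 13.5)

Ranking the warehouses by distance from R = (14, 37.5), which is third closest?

Squared Euclidean distances:
|RA|² = 132.25 + 42.25 = 174.5
|RB|² = 441 + 25 = 466
|RC|² = 225 + 992.25 = 1217.25
|RD|² = 441 + 9 = 450
|RE|² = 90.25 + 272.25 = 362.5
|RF|² = 225 + 121 = 346
|RG|² = 12.25 + 1056.25 = 1068.5
|RH|² = 484 + 576 = 1060
Sorted ascending: A, F, E, D, … — the third-nearest is E.

E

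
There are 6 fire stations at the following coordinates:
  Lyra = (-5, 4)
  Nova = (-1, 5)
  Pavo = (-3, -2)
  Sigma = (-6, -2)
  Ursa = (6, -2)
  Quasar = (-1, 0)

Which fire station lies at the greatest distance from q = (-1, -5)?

Compare squared distances (the ordering matches that of the actual distances):
d²(q, Lyra) = 16 + 81 = 97
d²(q, Nova) = 0 + 100 = 100
d²(q, Pavo) = 4 + 9 = 13
d²(q, Sigma) = 25 + 9 = 34
d²(q, Ursa) = 49 + 9 = 58
d²(q, Quasar) = 0 + 25 = 25
The largest is to Nova.

Nova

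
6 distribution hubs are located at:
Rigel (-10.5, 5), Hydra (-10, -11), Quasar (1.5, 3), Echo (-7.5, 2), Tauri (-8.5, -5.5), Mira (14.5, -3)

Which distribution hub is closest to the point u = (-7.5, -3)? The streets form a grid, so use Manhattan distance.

d(u, Rigel) = 3 + 8 = 11
d(u, Hydra) = 2.5 + 8 = 10.5
d(u, Quasar) = 9 + 6 = 15
d(u, Echo) = 0 + 5 = 5
d(u, Tauri) = 1 + 2.5 = 3.5
d(u, Mira) = 22 + 0 = 22
The smallest is to Tauri, so u lies in the Voronoi region of Tauri.

Tauri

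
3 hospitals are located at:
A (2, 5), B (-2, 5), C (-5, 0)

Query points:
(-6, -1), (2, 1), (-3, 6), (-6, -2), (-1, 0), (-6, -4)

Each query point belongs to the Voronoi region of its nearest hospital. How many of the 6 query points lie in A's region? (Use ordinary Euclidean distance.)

1

(-6, -1) — d² to each: A:100, B:52, C:2 → nearest is C
(2, 1) — d² to each: A:16, B:32, C:50 → nearest is A
(-3, 6) — d² to each: A:26, B:2, C:40 → nearest is B
(-6, -2) — d² to each: A:113, B:65, C:5 → nearest is C
(-1, 0) — d² to each: A:34, B:26, C:16 → nearest is C
(-6, -4) — d² to each: A:145, B:97, C:17 → nearest is C
1 of the 6 points has A as nearest.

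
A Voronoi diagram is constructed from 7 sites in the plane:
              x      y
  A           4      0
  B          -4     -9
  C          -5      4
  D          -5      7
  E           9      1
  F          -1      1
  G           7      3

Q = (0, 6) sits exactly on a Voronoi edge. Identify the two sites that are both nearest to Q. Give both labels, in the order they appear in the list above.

Squared distances from Q to each site:
|QA|² = 16 + 36 = 52
|QB|² = 16 + 225 = 241
|QC|² = 25 + 4 = 29
|QD|² = 25 + 1 = 26
|QE|² = 81 + 25 = 106
|QF|² = 1 + 25 = 26
|QG|² = 49 + 9 = 58
Q is equidistant from D and F (both at squared distance 26), and every other site is strictly farther — so Q lies on the D–F Voronoi edge.

D and F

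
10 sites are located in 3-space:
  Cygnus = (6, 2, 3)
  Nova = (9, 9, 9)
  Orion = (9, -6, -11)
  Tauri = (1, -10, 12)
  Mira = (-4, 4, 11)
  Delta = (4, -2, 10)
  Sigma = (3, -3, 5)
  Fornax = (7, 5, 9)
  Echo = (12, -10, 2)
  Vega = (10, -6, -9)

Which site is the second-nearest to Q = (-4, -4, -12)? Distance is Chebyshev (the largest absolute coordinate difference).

Vega

d(Q, Cygnus) = max(10, 6, 15) = 15
d(Q, Nova) = max(13, 13, 21) = 21
d(Q, Orion) = max(13, 2, 1) = 13
d(Q, Tauri) = max(5, 6, 24) = 24
d(Q, Mira) = max(0, 8, 23) = 23
d(Q, Delta) = max(8, 2, 22) = 22
d(Q, Sigma) = max(7, 1, 17) = 17
d(Q, Fornax) = max(11, 9, 21) = 21
d(Q, Echo) = max(16, 6, 14) = 16
d(Q, Vega) = max(14, 2, 3) = 14
Sorted ascending: Orion, Vega, Cygnus, … — the second-nearest is Vega.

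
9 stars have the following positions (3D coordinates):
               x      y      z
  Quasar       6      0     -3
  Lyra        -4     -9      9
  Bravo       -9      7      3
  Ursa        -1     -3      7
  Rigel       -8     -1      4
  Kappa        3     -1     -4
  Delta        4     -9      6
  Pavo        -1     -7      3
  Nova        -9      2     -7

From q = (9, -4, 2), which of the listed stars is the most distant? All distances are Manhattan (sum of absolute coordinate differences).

d(q, Quasar) = |9−6| + |-4−0| + |2−(-3)| = 3 + 4 + 5 = 12
d(q, Lyra) = |9−(-4)| + |-4−(-9)| + |2−9| = 13 + 5 + 7 = 25
d(q, Bravo) = |9−(-9)| + |-4−7| + |2−3| = 18 + 11 + 1 = 30
d(q, Ursa) = |9−(-1)| + |-4−(-3)| + |2−7| = 10 + 1 + 5 = 16
d(q, Rigel) = |9−(-8)| + |-4−(-1)| + |2−4| = 17 + 3 + 2 = 22
d(q, Kappa) = |9−3| + |-4−(-1)| + |2−(-4)| = 6 + 3 + 6 = 15
d(q, Delta) = |9−4| + |-4−(-9)| + |2−6| = 5 + 5 + 4 = 14
d(q, Pavo) = |9−(-1)| + |-4−(-7)| + |2−3| = 10 + 3 + 1 = 14
d(q, Nova) = |9−(-9)| + |-4−2| + |2−(-7)| = 18 + 6 + 9 = 33
The largest is to Nova.

Nova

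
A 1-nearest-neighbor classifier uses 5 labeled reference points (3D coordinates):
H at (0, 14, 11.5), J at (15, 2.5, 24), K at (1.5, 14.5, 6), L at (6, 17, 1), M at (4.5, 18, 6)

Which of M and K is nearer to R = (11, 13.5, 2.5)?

Compare squared distances:
|RM|² = (11−4.5)² + (13.5−18)² + (2.5−6)² = 42.25 + 20.25 + 12.25 = 74.75
|RK|² = (11−1.5)² + (13.5−14.5)² + (2.5−6)² = 90.25 + 1 + 12.25 = 103.5
74.75 < 103.5, so M is closer.

M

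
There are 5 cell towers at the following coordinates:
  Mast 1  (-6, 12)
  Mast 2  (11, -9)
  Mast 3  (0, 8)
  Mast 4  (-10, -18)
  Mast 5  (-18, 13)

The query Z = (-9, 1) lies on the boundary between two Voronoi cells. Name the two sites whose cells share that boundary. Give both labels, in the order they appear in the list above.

Squared distances from Z to each site:
d²(Z, Mast 1) = 9 + 121 = 130
d²(Z, Mast 2) = 400 + 100 = 500
d²(Z, Mast 3) = 81 + 49 = 130
d²(Z, Mast 4) = 1 + 361 = 362
d²(Z, Mast 5) = 81 + 144 = 225
Z is equidistant from Mast 1 and Mast 3 (both at squared distance 130), and every other site is strictly farther — so Z lies on the Mast 1–Mast 3 Voronoi edge.

Mast 1 and Mast 3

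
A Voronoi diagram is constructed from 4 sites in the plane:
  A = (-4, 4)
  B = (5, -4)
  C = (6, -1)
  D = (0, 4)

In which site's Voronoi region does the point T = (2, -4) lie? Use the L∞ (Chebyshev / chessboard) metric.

d(T,A) = max(6, 8) = 8
d(T,B) = max(3, 0) = 3
d(T,C) = max(4, 3) = 4
d(T,D) = max(2, 8) = 8
The smallest is to B, so T lies in the Voronoi region of B.

B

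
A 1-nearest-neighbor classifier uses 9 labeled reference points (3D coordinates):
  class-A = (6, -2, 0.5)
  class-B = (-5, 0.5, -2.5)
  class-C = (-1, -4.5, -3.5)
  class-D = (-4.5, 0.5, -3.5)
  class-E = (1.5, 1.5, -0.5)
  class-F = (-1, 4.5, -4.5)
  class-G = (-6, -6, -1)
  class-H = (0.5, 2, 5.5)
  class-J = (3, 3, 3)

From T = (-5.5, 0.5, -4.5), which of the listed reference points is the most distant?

class-A

Since √ is increasing, it suffices to compare squared distances:
d²(T, class-A) = 132.25 + 6.25 + 25 = 163.5
d²(T, class-B) = 0.25 + 0 + 4 = 4.25
d²(T, class-C) = 20.25 + 25 + 1 = 46.25
d²(T, class-D) = 1 + 0 + 1 = 2
d²(T, class-E) = 49 + 1 + 16 = 66
d²(T, class-F) = 20.25 + 16 + 0 = 36.25
d²(T, class-G) = 0.25 + 42.25 + 12.25 = 54.75
d²(T, class-H) = 36 + 2.25 + 100 = 138.25
d²(T, class-J) = 72.25 + 6.25 + 56.25 = 134.75
The largest is to class-A.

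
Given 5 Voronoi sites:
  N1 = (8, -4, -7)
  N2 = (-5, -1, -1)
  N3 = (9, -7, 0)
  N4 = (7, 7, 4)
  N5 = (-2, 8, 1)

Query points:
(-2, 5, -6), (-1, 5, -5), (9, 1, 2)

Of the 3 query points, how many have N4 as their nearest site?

1

(-2, 5, -6) — d² to each: N1:182, N2:70, N3:301, N4:185, N5:58 → nearest is N5
(-1, 5, -5) — d² to each: N1:166, N2:68, N3:269, N4:149, N5:46 → nearest is N5
(9, 1, 2) — d² to each: N1:107, N2:209, N3:68, N4:44, N5:171 → nearest is N4
1 of the 3 points has N4 as nearest.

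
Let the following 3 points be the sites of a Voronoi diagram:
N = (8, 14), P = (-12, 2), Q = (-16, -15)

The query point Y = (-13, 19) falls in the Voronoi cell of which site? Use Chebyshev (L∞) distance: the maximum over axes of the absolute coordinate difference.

d(Y,N) = max(21, 5) = 21
d(Y,P) = max(1, 17) = 17
d(Y,Q) = max(3, 34) = 34
The smallest is to P, so Y lies in the Voronoi region of P.

P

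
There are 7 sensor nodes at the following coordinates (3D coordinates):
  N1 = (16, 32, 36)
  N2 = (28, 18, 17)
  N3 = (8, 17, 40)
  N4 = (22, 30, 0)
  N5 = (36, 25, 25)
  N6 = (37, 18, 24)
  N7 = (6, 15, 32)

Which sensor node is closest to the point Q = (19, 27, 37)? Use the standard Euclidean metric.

Squared Euclidean distances:
|QN1|² = (19−16)² + (27−32)² + (37−36)² = 9 + 25 + 1 = 35
|QN2|² = (19−28)² + (27−18)² + (37−17)² = 81 + 81 + 400 = 562
|QN3|² = (19−8)² + (27−17)² + (37−40)² = 121 + 100 + 9 = 230
|QN4|² = (19−22)² + (27−30)² + (37−0)² = 9 + 9 + 1369 = 1387
|QN5|² = (19−36)² + (27−25)² + (37−25)² = 289 + 4 + 144 = 437
|QN6|² = (19−37)² + (27−18)² + (37−24)² = 324 + 81 + 169 = 574
|QN7|² = (19−6)² + (27−15)² + (37−32)² = 169 + 144 + 25 = 338
Minimum is at N1.

N1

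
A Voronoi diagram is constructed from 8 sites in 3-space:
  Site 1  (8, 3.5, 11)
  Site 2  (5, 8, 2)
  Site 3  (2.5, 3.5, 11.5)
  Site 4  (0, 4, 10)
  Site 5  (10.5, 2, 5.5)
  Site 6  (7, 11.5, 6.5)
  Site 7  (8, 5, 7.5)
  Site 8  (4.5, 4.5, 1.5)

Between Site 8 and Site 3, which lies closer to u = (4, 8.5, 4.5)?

Site 8

Compare squared distances:
d²(u, Site 8) = (4−4.5)² + (8.5−4.5)² + (4.5−1.5)² = 0.25 + 16 + 9 = 25.25
d²(u, Site 3) = (4−2.5)² + (8.5−3.5)² + (4.5−11.5)² = 2.25 + 25 + 49 = 76.25
25.25 < 76.25, so Site 8 is closer.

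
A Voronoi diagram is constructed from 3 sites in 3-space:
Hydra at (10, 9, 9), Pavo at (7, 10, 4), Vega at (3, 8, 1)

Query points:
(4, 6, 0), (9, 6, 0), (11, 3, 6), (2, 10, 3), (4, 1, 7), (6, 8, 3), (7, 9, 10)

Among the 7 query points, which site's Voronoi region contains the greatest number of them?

Vega

(4, 6, 0) — d² to each: Hydra:126, Pavo:41, Vega:6 → nearest is Vega
(9, 6, 0) — d² to each: Hydra:91, Pavo:36, Vega:41 → nearest is Pavo
(11, 3, 6) — d² to each: Hydra:46, Pavo:69, Vega:114 → nearest is Hydra
(2, 10, 3) — d² to each: Hydra:101, Pavo:26, Vega:9 → nearest is Vega
(4, 1, 7) — d² to each: Hydra:104, Pavo:99, Vega:86 → nearest is Vega
(6, 8, 3) — d² to each: Hydra:53, Pavo:6, Vega:13 → nearest is Pavo
(7, 9, 10) — d² to each: Hydra:10, Pavo:37, Vega:98 → nearest is Hydra
Tally — Hydra:2, Pavo:2, Vega:3. Vega captures the most (3).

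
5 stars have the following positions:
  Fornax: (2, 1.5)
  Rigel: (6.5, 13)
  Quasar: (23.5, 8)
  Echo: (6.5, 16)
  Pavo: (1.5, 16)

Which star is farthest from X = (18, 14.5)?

Fornax

Squared Euclidean distances:
d²(X, Fornax) = (18−2)² + (14.5−1.5)² = 256 + 169 = 425
d²(X, Rigel) = (18−6.5)² + (14.5−13)² = 132.25 + 2.25 = 134.5
d²(X, Quasar) = (18−23.5)² + (14.5−8)² = 30.25 + 42.25 = 72.5
d²(X, Echo) = (18−6.5)² + (14.5−16)² = 132.25 + 2.25 = 134.5
d²(X, Pavo) = (18−1.5)² + (14.5−16)² = 272.25 + 2.25 = 274.5
The largest is to Fornax.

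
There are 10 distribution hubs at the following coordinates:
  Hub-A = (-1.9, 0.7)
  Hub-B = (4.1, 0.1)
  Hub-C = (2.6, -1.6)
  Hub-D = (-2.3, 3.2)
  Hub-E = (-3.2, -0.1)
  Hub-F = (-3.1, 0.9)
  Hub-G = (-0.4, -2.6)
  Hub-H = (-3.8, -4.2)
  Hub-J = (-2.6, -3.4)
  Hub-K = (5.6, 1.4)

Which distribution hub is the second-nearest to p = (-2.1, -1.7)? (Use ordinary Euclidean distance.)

Squared Euclidean distances:
d²(p, Hub-A) = 0.04 + 5.76 = 5.8
d²(p, Hub-B) = 38.44 + 3.24 = 41.68
d²(p, Hub-C) = 22.09 + 0.01 = 22.1
d²(p, Hub-D) = 0.04 + 24.01 = 24.05
d²(p, Hub-E) = 1.21 + 2.56 = 3.77
d²(p, Hub-F) = 1 + 6.76 = 7.76
d²(p, Hub-G) = 2.89 + 0.81 = 3.7
d²(p, Hub-H) = 2.89 + 6.25 = 9.14
d²(p, Hub-J) = 0.25 + 2.89 = 3.14
d²(p, Hub-K) = 59.29 + 9.61 = 68.9
Sorted ascending: Hub-J, Hub-G, Hub-E, … — the second-nearest is Hub-G.

Hub-G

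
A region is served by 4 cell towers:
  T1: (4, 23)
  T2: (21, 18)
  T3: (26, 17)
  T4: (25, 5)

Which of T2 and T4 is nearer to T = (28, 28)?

Compare squared distances:
|TT2|² = (28−21)² + (28−18)² = 49 + 100 = 149
|TT4|² = (28−25)² + (28−5)² = 9 + 529 = 538
149 < 538, so T2 is closer.

T2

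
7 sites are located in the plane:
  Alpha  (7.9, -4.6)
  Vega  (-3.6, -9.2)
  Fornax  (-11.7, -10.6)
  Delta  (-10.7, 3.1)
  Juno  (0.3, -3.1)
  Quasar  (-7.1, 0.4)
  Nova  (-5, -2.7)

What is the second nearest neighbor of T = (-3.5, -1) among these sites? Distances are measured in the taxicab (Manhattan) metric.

Quasar

d(T, Alpha) = |-3.5−7.9| + |-1−(-4.6)| = 11.4 + 3.6 = 15
d(T, Vega) = |-3.5−(-3.6)| + |-1−(-9.2)| = 0.1 + 8.2 = 8.3
d(T, Fornax) = |-3.5−(-11.7)| + |-1−(-10.6)| = 8.2 + 9.6 = 17.8
d(T, Delta) = |-3.5−(-10.7)| + |-1−3.1| = 7.2 + 4.1 = 11.3
d(T, Juno) = |-3.5−0.3| + |-1−(-3.1)| = 3.8 + 2.1 = 5.9
d(T, Quasar) = |-3.5−(-7.1)| + |-1−0.4| = 3.6 + 1.4 = 5
d(T, Nova) = |-3.5−(-5)| + |-1−(-2.7)| = 1.5 + 1.7 = 3.2
Sorted ascending: Nova, Quasar, Juno, … — the second-nearest is Quasar.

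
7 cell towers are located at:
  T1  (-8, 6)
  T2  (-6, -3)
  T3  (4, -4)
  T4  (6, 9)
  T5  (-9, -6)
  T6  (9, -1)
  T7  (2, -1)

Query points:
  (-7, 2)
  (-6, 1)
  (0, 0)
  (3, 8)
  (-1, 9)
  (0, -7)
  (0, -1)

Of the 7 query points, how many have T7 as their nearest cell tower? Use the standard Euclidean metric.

(-7, 2) — d² to each: T1:17, T2:26, T3:157, T4:218, T5:68, T6:265, T7:90 → nearest is T1
(-6, 1) — d² to each: T1:29, T2:16, T3:125, T4:208, T5:58, T6:229, T7:68 → nearest is T2
(0, 0) — d² to each: T1:100, T2:45, T3:32, T4:117, T5:117, T6:82, T7:5 → nearest is T7
(3, 8) — d² to each: T1:125, T2:202, T3:145, T4:10, T5:340, T6:117, T7:82 → nearest is T4
(-1, 9) — d² to each: T1:58, T2:169, T3:194, T4:49, T5:289, T6:200, T7:109 → nearest is T4
(0, -7) — d² to each: T1:233, T2:52, T3:25, T4:292, T5:82, T6:117, T7:40 → nearest is T3
(0, -1) — d² to each: T1:113, T2:40, T3:25, T4:136, T5:106, T6:81, T7:4 → nearest is T7
2 of the 7 points have T7 as nearest.

2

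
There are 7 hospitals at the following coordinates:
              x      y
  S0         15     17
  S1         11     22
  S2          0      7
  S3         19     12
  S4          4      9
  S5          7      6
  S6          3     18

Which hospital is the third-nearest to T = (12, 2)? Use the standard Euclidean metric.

Compare squared distances (the ordering matches that of the actual distances):
|TS0|² = 9 + 225 = 234
|TS1|² = 1 + 400 = 401
|TS2|² = 144 + 25 = 169
|TS3|² = 49 + 100 = 149
|TS4|² = 64 + 49 = 113
|TS5|² = 25 + 16 = 41
|TS6|² = 81 + 256 = 337
Sorted ascending: S5, S4, S3, S2, … — the third-nearest is S3.

S3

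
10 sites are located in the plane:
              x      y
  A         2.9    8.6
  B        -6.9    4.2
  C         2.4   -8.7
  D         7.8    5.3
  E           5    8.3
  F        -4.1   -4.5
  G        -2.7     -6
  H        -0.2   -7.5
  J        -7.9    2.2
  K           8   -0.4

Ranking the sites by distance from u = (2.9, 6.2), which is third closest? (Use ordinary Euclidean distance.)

Since √ is increasing, it suffices to compare squared distances:
|uA|² = 0 + 5.76 = 5.76
|uB|² = 96.04 + 4 = 100.04
|uC|² = 0.25 + 222.01 = 222.26
|uD|² = 24.01 + 0.81 = 24.82
|uE|² = 4.41 + 4.41 = 8.82
|uF|² = 49 + 114.49 = 163.49
|uG|² = 31.36 + 148.84 = 180.2
|uH|² = 9.61 + 187.69 = 197.3
|uJ|² = 116.64 + 16 = 132.64
|uK|² = 26.01 + 43.56 = 69.57
Sorted ascending: A, E, D, K, … — the third-nearest is D.

D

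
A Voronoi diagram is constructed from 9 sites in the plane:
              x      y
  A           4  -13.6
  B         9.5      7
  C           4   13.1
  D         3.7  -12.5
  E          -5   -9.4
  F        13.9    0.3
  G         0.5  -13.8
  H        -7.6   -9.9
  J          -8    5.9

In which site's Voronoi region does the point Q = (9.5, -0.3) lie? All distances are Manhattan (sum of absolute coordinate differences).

F

d(Q,A) = 5.5 + 13.3 = 18.8
d(Q,B) = 0 + 7.3 = 7.3
d(Q,C) = 5.5 + 13.4 = 18.9
d(Q,D) = 5.8 + 12.2 = 18
d(Q,E) = 14.5 + 9.1 = 23.6
d(Q,F) = 4.4 + 0.6 = 5
d(Q,G) = 9 + 13.5 = 22.5
d(Q,H) = 17.1 + 9.6 = 26.7
d(Q,J) = 17.5 + 6.2 = 23.7
F is nearest.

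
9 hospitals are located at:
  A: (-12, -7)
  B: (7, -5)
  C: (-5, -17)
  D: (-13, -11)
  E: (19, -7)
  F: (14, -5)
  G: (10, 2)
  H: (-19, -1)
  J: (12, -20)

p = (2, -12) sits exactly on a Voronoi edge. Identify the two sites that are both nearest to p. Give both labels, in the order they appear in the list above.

Squared distances from p to each site:
|pA|² = 196 + 25 = 221
|pB|² = 25 + 49 = 74
|pC|² = 49 + 25 = 74
|pD|² = 225 + 1 = 226
|pE|² = 289 + 25 = 314
|pF|² = 144 + 49 = 193
|pG|² = 64 + 196 = 260
|pH|² = 441 + 121 = 562
|pJ|² = 100 + 64 = 164
p is equidistant from B and C (both at squared distance 74), and every other site is strictly farther — so p lies on the B–C Voronoi edge.

B and C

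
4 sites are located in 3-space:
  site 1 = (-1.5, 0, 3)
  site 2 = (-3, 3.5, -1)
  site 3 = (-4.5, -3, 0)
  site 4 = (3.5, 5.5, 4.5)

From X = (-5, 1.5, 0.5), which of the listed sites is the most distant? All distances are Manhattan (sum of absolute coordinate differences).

d(X, site 1) = |-5−(-1.5)| + |1.5−0| + |0.5−3| = 3.5 + 1.5 + 2.5 = 7.5
d(X, site 2) = |-5−(-3)| + |1.5−3.5| + |0.5−(-1)| = 2 + 2 + 1.5 = 5.5
d(X, site 3) = |-5−(-4.5)| + |1.5−(-3)| + |0.5−0| = 0.5 + 4.5 + 0.5 = 5.5
d(X, site 4) = |-5−3.5| + |1.5−5.5| + |0.5−4.5| = 8.5 + 4 + 4 = 16.5
The largest is to site 4.

site 4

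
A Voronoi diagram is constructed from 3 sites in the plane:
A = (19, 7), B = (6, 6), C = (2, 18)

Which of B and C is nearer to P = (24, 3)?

B

Compare squared distances:
|PB|² = (24−6)² + (3−6)² = 324 + 9 = 333
|PC|² = (24−2)² + (3−18)² = 484 + 225 = 709
333 < 709, so B is closer.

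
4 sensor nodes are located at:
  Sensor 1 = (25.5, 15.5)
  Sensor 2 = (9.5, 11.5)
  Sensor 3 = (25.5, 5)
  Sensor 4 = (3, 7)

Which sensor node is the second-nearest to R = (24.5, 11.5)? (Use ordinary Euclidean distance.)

Compare squared distances (the ordering matches that of the actual distances):
d²(R, Sensor 1) = 1 + 16 = 17
d²(R, Sensor 2) = 225 + 0 = 225
d²(R, Sensor 3) = 1 + 42.25 = 43.25
d²(R, Sensor 4) = 462.25 + 20.25 = 482.5
Sorted ascending: Sensor 1, Sensor 3, Sensor 2, … — the second-nearest is Sensor 3.

Sensor 3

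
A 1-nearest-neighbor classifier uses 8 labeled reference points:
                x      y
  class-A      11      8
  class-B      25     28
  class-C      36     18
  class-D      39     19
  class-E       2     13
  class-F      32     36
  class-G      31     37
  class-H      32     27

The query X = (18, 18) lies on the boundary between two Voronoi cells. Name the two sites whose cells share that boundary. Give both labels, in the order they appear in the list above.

Squared distances from X to each site:
d²(X, class-A) = (18−11)² + (18−8)² = 49 + 100 = 149
d²(X, class-B) = (18−25)² + (18−28)² = 49 + 100 = 149
d²(X, class-C) = (18−36)² + (18−18)² = 324 + 0 = 324
d²(X, class-D) = (18−39)² + (18−19)² = 441 + 1 = 442
d²(X, class-E) = (18−2)² + (18−13)² = 256 + 25 = 281
d²(X, class-F) = (18−32)² + (18−36)² = 196 + 324 = 520
d²(X, class-G) = (18−31)² + (18−37)² = 169 + 361 = 530
d²(X, class-H) = (18−32)² + (18−27)² = 196 + 81 = 277
X is equidistant from class-A and class-B (both at squared distance 149), and every other site is strictly farther — so X lies on the class-A–class-B Voronoi edge.

class-A and class-B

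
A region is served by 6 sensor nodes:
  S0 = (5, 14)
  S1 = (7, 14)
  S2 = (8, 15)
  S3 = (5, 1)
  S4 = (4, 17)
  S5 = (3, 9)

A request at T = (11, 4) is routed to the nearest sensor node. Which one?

Squared Euclidean distances:
|TS0|² = 36 + 100 = 136
|TS1|² = 16 + 100 = 116
|TS2|² = 9 + 121 = 130
|TS3|² = 36 + 9 = 45
|TS4|² = 49 + 169 = 218
|TS5|² = 64 + 25 = 89
Minimum is at S3.

S3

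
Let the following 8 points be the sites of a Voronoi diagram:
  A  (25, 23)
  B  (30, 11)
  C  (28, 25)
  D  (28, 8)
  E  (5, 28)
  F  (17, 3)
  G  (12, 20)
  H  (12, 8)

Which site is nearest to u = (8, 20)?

Since √ is increasing, it suffices to compare squared distances:
|uA|² = 289 + 9 = 298
|uB|² = 484 + 81 = 565
|uC|² = 400 + 25 = 425
|uD|² = 400 + 144 = 544
|uE|² = 9 + 64 = 73
|uF|² = 81 + 289 = 370
|uG|² = 16 + 0 = 16
|uH|² = 16 + 144 = 160
G is nearest.

G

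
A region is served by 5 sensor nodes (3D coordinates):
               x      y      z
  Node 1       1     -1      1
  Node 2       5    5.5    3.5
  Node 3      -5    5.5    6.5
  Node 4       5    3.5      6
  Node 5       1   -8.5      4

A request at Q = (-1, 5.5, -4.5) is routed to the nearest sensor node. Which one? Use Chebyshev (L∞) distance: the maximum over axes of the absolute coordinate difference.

Node 1

d(Q, Node 1) = max(2, 6.5, 5.5) = 6.5
d(Q, Node 2) = max(6, 0, 8) = 8
d(Q, Node 3) = max(4, 0, 11) = 11
d(Q, Node 4) = max(6, 2, 10.5) = 10.5
d(Q, Node 5) = max(2, 14, 8.5) = 14
Node 1 is nearest.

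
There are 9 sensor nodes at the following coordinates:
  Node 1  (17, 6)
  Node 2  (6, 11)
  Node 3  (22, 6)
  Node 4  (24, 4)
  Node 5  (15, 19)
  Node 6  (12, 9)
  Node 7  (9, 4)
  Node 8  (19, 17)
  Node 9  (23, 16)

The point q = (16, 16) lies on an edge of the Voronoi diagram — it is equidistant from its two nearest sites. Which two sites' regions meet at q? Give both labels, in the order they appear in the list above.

Squared distances from q to each site:
d²(q, Node 1) = 1 + 100 = 101
d²(q, Node 2) = 100 + 25 = 125
d²(q, Node 3) = 36 + 100 = 136
d²(q, Node 4) = 64 + 144 = 208
d²(q, Node 5) = 1 + 9 = 10
d²(q, Node 6) = 16 + 49 = 65
d²(q, Node 7) = 49 + 144 = 193
d²(q, Node 8) = 9 + 1 = 10
d²(q, Node 9) = 49 + 0 = 49
q is equidistant from Node 5 and Node 8 (both at squared distance 10), and every other site is strictly farther — so q lies on the Node 5–Node 8 Voronoi edge.

Node 5 and Node 8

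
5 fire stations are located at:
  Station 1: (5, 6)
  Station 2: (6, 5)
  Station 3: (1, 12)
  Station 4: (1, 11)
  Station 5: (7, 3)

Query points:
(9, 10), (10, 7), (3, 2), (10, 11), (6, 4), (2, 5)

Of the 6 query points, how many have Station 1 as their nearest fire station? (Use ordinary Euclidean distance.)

3

(9, 10) — d² to each: Station 1:32, Station 2:34, Station 3:68, Station 4:65, Station 5:53 → nearest is Station 1
(10, 7) — d² to each: Station 1:26, Station 2:20, Station 3:106, Station 4:97, Station 5:25 → nearest is Station 2
(3, 2) — d² to each: Station 1:20, Station 2:18, Station 3:104, Station 4:85, Station 5:17 → nearest is Station 5
(10, 11) — d² to each: Station 1:50, Station 2:52, Station 3:82, Station 4:81, Station 5:73 → nearest is Station 1
(6, 4) — d² to each: Station 1:5, Station 2:1, Station 3:89, Station 4:74, Station 5:2 → nearest is Station 2
(2, 5) — d² to each: Station 1:10, Station 2:16, Station 3:50, Station 4:37, Station 5:29 → nearest is Station 1
3 of the 6 points have Station 1 as nearest.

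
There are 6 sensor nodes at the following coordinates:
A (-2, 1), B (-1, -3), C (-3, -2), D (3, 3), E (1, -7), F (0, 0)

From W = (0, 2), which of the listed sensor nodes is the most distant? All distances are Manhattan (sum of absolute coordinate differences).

d(W,A) = 2 + 1 = 3
d(W,B) = 1 + 5 = 6
d(W,C) = 3 + 4 = 7
d(W,D) = 3 + 1 = 4
d(W,E) = 1 + 9 = 10
d(W,F) = 0 + 2 = 2
The largest is to E.

E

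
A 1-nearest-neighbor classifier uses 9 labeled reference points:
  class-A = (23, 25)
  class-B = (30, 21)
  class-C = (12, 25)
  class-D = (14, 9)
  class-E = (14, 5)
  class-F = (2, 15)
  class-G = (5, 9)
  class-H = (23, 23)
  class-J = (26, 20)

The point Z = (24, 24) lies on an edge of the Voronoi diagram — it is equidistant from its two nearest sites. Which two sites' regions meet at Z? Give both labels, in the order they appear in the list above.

class-A and class-H

Squared distances from Z to each site:
d²(Z, class-A) = 1 + 1 = 2
d²(Z, class-B) = 36 + 9 = 45
d²(Z, class-C) = 144 + 1 = 145
d²(Z, class-D) = 100 + 225 = 325
d²(Z, class-E) = 100 + 361 = 461
d²(Z, class-F) = 484 + 81 = 565
d²(Z, class-G) = 361 + 225 = 586
d²(Z, class-H) = 1 + 1 = 2
d²(Z, class-J) = 4 + 16 = 20
Z is equidistant from class-A and class-H (both at squared distance 2), and every other site is strictly farther — so Z lies on the class-A–class-H Voronoi edge.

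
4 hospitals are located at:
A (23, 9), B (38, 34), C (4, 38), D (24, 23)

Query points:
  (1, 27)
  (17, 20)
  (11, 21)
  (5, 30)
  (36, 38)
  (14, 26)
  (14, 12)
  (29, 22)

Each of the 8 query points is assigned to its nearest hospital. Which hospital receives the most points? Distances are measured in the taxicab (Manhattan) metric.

D

(1, 27) — d to each: A:40, B:44, C:14, D:27 → nearest is C
(17, 20) — d to each: A:17, B:35, C:31, D:10 → nearest is D
(11, 21) — d to each: A:24, B:40, C:24, D:15 → nearest is D
(5, 30) — d to each: A:39, B:37, C:9, D:26 → nearest is C
(36, 38) — d to each: A:42, B:6, C:32, D:27 → nearest is B
(14, 26) — d to each: A:26, B:32, C:22, D:13 → nearest is D
(14, 12) — d to each: A:12, B:46, C:36, D:21 → nearest is A
(29, 22) — d to each: A:19, B:21, C:41, D:6 → nearest is D
Tally — A:1, B:1, C:2, D:4. D captures the most (4).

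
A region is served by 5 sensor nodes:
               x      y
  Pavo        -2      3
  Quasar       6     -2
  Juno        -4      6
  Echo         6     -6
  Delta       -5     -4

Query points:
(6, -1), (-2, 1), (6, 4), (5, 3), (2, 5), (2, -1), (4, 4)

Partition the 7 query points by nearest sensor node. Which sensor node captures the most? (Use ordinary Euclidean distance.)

(6, -1) — d² to each: Pavo:80, Quasar:1, Juno:149, Echo:25, Delta:130 → nearest is Quasar
(-2, 1) — d² to each: Pavo:4, Quasar:73, Juno:29, Echo:113, Delta:34 → nearest is Pavo
(6, 4) — d² to each: Pavo:65, Quasar:36, Juno:104, Echo:100, Delta:185 → nearest is Quasar
(5, 3) — d² to each: Pavo:49, Quasar:26, Juno:90, Echo:82, Delta:149 → nearest is Quasar
(2, 5) — d² to each: Pavo:20, Quasar:65, Juno:37, Echo:137, Delta:130 → nearest is Pavo
(2, -1) — d² to each: Pavo:32, Quasar:17, Juno:85, Echo:41, Delta:58 → nearest is Quasar
(4, 4) — d² to each: Pavo:37, Quasar:40, Juno:68, Echo:104, Delta:145 → nearest is Pavo
Tally — Pavo:3, Quasar:4. Quasar captures the most (4).

Quasar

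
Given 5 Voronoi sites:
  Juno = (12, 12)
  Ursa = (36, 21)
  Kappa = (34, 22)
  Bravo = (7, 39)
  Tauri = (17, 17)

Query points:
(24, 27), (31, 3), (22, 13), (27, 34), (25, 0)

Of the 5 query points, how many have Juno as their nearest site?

1

(24, 27) — d² to each: Juno:369, Ursa:180, Kappa:125, Bravo:433, Tauri:149 → nearest is Kappa
(31, 3) — d² to each: Juno:442, Ursa:349, Kappa:370, Bravo:1872, Tauri:392 → nearest is Ursa
(22, 13) — d² to each: Juno:101, Ursa:260, Kappa:225, Bravo:901, Tauri:41 → nearest is Tauri
(27, 34) — d² to each: Juno:709, Ursa:250, Kappa:193, Bravo:425, Tauri:389 → nearest is Kappa
(25, 0) — d² to each: Juno:313, Ursa:562, Kappa:565, Bravo:1845, Tauri:353 → nearest is Juno
1 of the 5 points has Juno as nearest.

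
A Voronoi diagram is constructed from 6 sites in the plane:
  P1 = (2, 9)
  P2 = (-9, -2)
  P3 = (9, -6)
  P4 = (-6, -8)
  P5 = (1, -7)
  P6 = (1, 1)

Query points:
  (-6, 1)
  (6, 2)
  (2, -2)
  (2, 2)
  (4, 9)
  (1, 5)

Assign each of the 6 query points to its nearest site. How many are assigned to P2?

1

(-6, 1) — d² to each: P1:128, P2:18, P3:274, P4:81, P5:113, P6:49 → nearest is P2
(6, 2) — d² to each: P1:65, P2:241, P3:73, P4:244, P5:106, P6:26 → nearest is P6
(2, -2) — d² to each: P1:121, P2:121, P3:65, P4:100, P5:26, P6:10 → nearest is P6
(2, 2) — d² to each: P1:49, P2:137, P3:113, P4:164, P5:82, P6:2 → nearest is P6
(4, 9) — d² to each: P1:4, P2:290, P3:250, P4:389, P5:265, P6:73 → nearest is P1
(1, 5) — d² to each: P1:17, P2:149, P3:185, P4:218, P5:144, P6:16 → nearest is P6
1 of the 6 points has P2 as nearest.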